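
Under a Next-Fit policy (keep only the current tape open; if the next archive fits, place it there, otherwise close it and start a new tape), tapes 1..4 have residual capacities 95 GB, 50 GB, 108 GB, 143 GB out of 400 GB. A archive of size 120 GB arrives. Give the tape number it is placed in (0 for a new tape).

4

Next-Fit only looks at tape 4, which has 143 GB free.
120 GB fits there.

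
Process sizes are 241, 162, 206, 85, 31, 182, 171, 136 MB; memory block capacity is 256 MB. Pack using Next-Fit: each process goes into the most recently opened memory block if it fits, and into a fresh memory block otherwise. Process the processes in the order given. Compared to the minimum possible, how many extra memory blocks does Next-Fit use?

1

Next-Fit: [241] [162] [206] [85,31] [182] [171] [136] → 7 memory blocks.
6 processes exceed 128 MB (half the capacity), and no two of those can share a memory block, so at least 6 memory blocks are needed.
An optimal packing achieves that bound: [241] [206,31] [182] [171,85] [162] [136] → 6 memory blocks.
Excess: 7 − 6 = 1.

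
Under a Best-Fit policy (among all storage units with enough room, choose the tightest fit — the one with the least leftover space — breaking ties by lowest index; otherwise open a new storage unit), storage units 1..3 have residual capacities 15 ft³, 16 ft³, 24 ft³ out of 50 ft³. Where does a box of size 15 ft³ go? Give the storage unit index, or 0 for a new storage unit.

Storage units with room: storage unit 1 (15 ft³), storage unit 2 (16 ft³), storage unit 3 (24 ft³).
Tightest fit is storage unit 1 with 15 ft³ free.

1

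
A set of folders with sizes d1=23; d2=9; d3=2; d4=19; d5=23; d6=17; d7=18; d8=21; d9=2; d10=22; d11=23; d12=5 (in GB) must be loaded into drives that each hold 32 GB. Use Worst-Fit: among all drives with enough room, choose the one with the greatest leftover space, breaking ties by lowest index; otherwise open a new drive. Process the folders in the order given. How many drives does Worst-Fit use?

d1 (23 GB) → drive 1 (remaining 9 GB)
d2 (9 GB) → drive 1 (remaining 0 GB)
d3 (2 GB) → drive 2 (remaining 30 GB)
d4 (19 GB) → drive 2 (remaining 11 GB)
d5 (23 GB) → drive 3 (remaining 9 GB)
d6 (17 GB) → drive 4 (remaining 15 GB)
d7 (18 GB) → drive 5 (remaining 14 GB)
d8 (21 GB) → drive 6 (remaining 11 GB)
d9 (2 GB) → drive 4 (remaining 13 GB)
d10 (22 GB) → drive 7 (remaining 10 GB)
d11 (23 GB) → drive 8 (remaining 9 GB)
d12 (5 GB) → drive 5 (remaining 9 GB)
Final drives: [23,9] [2,19] [23] [17,2] [18,5] [21] [22] [23].

8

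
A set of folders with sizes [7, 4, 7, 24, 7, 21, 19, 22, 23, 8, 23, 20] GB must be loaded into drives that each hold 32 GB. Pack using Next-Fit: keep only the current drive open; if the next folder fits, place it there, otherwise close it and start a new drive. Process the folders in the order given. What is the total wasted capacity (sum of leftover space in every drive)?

71

7 GB → drive 1 (remaining 25 GB)
4 GB → drive 1 (remaining 21 GB)
7 GB → drive 1 (remaining 14 GB)
24 GB → drive 2 (remaining 8 GB)
7 GB → drive 2 (remaining 1 GB)
21 GB → drive 3 (remaining 11 GB)
19 GB → drive 4 (remaining 13 GB)
22 GB → drive 5 (remaining 10 GB)
23 GB → drive 6 (remaining 9 GB)
8 GB → drive 6 (remaining 1 GB)
23 GB → drive 7 (remaining 9 GB)
20 GB → drive 8 (remaining 12 GB)
8 drives × 32 GB = 256 GB; used 185 GB; unused 71 GB.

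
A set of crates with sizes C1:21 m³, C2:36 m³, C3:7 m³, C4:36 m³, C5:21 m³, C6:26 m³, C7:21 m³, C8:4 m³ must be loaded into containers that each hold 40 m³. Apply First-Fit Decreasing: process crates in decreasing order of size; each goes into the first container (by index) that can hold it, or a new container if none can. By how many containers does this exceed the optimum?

First-Fit Decreasing: [36,4] [36] [26,7] [21] [21] [21] → 6 containers.
6 crates exceed 20 m³ (half the capacity), and no two of those can share a container, so at least 6 containers are needed.
So 6 is already optimal.

0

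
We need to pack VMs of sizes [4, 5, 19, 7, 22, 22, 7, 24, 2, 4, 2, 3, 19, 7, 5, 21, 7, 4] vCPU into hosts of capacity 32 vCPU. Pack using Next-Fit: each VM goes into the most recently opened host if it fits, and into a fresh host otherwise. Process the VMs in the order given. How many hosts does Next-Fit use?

7

4 vCPU → host 1 (remaining 28 vCPU)
5 vCPU → host 1 (remaining 23 vCPU)
19 vCPU → host 1 (remaining 4 vCPU)
7 vCPU → host 2 (remaining 25 vCPU)
22 vCPU → host 2 (remaining 3 vCPU)
22 vCPU → host 3 (remaining 10 vCPU)
7 vCPU → host 3 (remaining 3 vCPU)
24 vCPU → host 4 (remaining 8 vCPU)
2 vCPU → host 4 (remaining 6 vCPU)
4 vCPU → host 4 (remaining 2 vCPU)
2 vCPU → host 4 (remaining 0 vCPU)
3 vCPU → host 5 (remaining 29 vCPU)
19 vCPU → host 5 (remaining 10 vCPU)
7 vCPU → host 5 (remaining 3 vCPU)
5 vCPU → host 6 (remaining 27 vCPU)
21 vCPU → host 6 (remaining 6 vCPU)
7 vCPU → host 7 (remaining 25 vCPU)
4 vCPU → host 7 (remaining 21 vCPU)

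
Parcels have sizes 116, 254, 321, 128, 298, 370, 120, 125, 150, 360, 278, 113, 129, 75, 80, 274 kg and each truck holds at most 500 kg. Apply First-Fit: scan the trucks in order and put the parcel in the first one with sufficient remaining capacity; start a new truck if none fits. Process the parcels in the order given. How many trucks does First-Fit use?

7

Put 116 kg in truck 1; 384 kg remain.
Put 254 kg in truck 1; 130 kg remain.
Put 321 kg in truck 2; 179 kg remain.
Put 128 kg in truck 1; 2 kg remain.
Put 298 kg in truck 3; 202 kg remain.
Put 370 kg in truck 4; 130 kg remain.
Put 120 kg in truck 2; 59 kg remain.
Put 125 kg in truck 3; 77 kg remain.
Put 150 kg in truck 5; 350 kg remain.
Put 360 kg in truck 6; 140 kg remain.
Put 278 kg in truck 5; 72 kg remain.
Put 113 kg in truck 4; 17 kg remain.
Put 129 kg in truck 6; 11 kg remain.
Put 75 kg in truck 3; 2 kg remain.
Put 80 kg in truck 7; 420 kg remain.
Put 274 kg in truck 7; 146 kg remain.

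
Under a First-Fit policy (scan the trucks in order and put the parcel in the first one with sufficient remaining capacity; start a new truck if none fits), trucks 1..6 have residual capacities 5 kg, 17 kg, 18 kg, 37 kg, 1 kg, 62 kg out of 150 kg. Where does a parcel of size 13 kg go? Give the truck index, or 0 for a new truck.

2

Trucks with room: truck 2 (17 kg), truck 3 (18 kg), truck 4 (37 kg), truck 6 (62 kg).
The first with room is truck 2.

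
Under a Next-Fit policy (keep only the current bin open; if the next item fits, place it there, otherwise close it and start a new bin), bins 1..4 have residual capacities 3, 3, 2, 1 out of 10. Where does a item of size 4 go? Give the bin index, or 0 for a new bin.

Next-Fit only looks at bin 4, which has 1 free.
4 does not fit, so a new bin is opened.

0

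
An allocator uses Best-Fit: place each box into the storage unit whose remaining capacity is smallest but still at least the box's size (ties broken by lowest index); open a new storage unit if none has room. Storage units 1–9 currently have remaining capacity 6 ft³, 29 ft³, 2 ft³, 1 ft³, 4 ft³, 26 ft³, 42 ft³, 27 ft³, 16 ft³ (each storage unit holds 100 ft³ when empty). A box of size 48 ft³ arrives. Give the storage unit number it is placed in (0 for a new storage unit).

0

No storage unit has ≥ 48 ft³ free, so a new storage unit is opened.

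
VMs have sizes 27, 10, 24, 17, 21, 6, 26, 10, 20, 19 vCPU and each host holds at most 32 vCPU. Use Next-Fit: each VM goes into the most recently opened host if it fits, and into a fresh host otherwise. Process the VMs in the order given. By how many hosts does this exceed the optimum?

1

Next-Fit: [27] [10] [24] [17] [21,6] [26] [10,20] [19] → 8 hosts.
7 VMs exceed 16 vCPU (half the capacity), and no two of those can share a host, so at least 7 hosts are needed.
An optimal packing achieves that bound: [27] [26,6] [24] [21,10] [20,10] [19] [17] → 7 hosts.
Excess: 8 − 7 = 1.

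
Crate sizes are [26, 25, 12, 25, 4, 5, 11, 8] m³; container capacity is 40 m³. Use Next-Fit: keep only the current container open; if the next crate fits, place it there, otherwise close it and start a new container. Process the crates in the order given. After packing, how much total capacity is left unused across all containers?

26 m³ → container 1 (remaining 14 m³)
25 m³ → container 2 (remaining 15 m³)
12 m³ → container 2 (remaining 3 m³)
25 m³ → container 3 (remaining 15 m³)
4 m³ → container 3 (remaining 11 m³)
5 m³ → container 3 (remaining 6 m³)
11 m³ → container 4 (remaining 29 m³)
8 m³ → container 4 (remaining 21 m³)
4 containers × 40 m³ = 160 m³; used 116 m³; unused 44 m³.

44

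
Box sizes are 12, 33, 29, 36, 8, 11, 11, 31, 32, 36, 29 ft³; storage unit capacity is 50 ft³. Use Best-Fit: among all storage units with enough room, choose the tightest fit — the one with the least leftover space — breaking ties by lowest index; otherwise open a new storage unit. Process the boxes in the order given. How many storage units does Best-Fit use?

Put 12 ft³ in storage unit 1; 38 ft³ remain.
Put 33 ft³ in storage unit 1; 5 ft³ remain.
Put 29 ft³ in storage unit 2; 21 ft³ remain.
Put 36 ft³ in storage unit 3; 14 ft³ remain.
Put 8 ft³ in storage unit 3; 6 ft³ remain.
Put 11 ft³ in storage unit 2; 10 ft³ remain.
Put 11 ft³ in storage unit 4; 39 ft³ remain.
Put 31 ft³ in storage unit 4; 8 ft³ remain.
Put 32 ft³ in storage unit 5; 18 ft³ remain.
Put 36 ft³ in storage unit 6; 14 ft³ remain.
Put 29 ft³ in storage unit 7; 21 ft³ remain.

7 storage units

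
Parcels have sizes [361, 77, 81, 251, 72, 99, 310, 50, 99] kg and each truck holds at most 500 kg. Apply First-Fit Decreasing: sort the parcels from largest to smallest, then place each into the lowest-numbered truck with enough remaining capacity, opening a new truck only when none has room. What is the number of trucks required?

Sorted descending: 361, 310, 251, 99, 99, 81, 77, 72, 50.
truck 1: place 361 kg, 139 kg left
truck 2: place 310 kg, 190 kg left
truck 3: place 251 kg, 249 kg left
truck 1: place 99 kg, 40 kg left
truck 2: place 99 kg, 91 kg left
truck 2: place 81 kg, 10 kg left
truck 3: place 77 kg, 172 kg left
truck 3: place 72 kg, 100 kg left
truck 3: place 50 kg, 50 kg left
Final trucks: [361,99] [310,99,81] [251,77,72,50].

3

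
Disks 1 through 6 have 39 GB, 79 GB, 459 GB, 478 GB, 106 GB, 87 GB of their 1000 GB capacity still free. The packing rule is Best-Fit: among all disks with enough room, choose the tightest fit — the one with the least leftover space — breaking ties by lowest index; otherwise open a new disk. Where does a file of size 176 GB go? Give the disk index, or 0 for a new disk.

3

Disks with room: disk 3 (459 GB), disk 4 (478 GB).
Tightest fit is disk 3 with 459 GB free.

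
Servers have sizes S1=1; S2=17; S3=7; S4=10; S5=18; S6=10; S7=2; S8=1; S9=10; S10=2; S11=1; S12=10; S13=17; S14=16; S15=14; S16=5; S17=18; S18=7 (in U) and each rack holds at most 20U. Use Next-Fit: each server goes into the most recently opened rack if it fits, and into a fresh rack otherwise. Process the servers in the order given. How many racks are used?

11 racks

Put S1 (1U) in rack 1; 19U remain.
Put S2 (17U) in rack 1; 2U remain.
Put S3 (7U) in rack 2; 13U remain.
Put S4 (10U) in rack 2; 3U remain.
Put S5 (18U) in rack 3; 2U remain.
Put S6 (10U) in rack 4; 10U remain.
Put S7 (2U) in rack 4; 8U remain.
Put S8 (1U) in rack 4; 7U remain.
Put S9 (10U) in rack 5; 10U remain.
Put S10 (2U) in rack 5; 8U remain.
Put S11 (1U) in rack 5; 7U remain.
Put S12 (10U) in rack 6; 10U remain.
Put S13 (17U) in rack 7; 3U remain.
Put S14 (16U) in rack 8; 4U remain.
Put S15 (14U) in rack 9; 6U remain.
Put S16 (5U) in rack 9; 1U remain.
Put S17 (18U) in rack 10; 2U remain.
Put S18 (7U) in rack 11; 13U remain.
Final racks: [1,17] [7,10] [18] [10,2,1] [10,2,1] [10] [17] [16] [14,5] [18] [7].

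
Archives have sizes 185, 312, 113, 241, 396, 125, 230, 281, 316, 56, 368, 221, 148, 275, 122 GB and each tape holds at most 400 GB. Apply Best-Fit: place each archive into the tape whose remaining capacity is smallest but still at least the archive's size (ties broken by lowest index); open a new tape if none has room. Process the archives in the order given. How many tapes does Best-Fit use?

185 GB → tape 1 (remaining 215 GB)
312 GB → tape 2 (remaining 88 GB)
113 GB → tape 1 (remaining 102 GB)
241 GB → tape 3 (remaining 159 GB)
396 GB → tape 4 (remaining 4 GB)
125 GB → tape 3 (remaining 34 GB)
230 GB → tape 5 (remaining 170 GB)
281 GB → tape 6 (remaining 119 GB)
316 GB → tape 7 (remaining 84 GB)
56 GB → tape 7 (remaining 28 GB)
368 GB → tape 8 (remaining 32 GB)
221 GB → tape 9 (remaining 179 GB)
148 GB → tape 5 (remaining 22 GB)
275 GB → tape 10 (remaining 125 GB)
122 GB → tape 10 (remaining 3 GB)
Final tapes: [185,113] [312] [241,125] [396] [230,148] [281] [316,56] [368] [221] [275,122].

10 tapes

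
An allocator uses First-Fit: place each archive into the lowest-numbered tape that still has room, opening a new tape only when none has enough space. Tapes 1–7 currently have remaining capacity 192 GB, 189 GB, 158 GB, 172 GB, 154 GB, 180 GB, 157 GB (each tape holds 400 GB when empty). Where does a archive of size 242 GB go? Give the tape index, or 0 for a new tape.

0

No tape has ≥ 242 GB free, so a new tape is opened.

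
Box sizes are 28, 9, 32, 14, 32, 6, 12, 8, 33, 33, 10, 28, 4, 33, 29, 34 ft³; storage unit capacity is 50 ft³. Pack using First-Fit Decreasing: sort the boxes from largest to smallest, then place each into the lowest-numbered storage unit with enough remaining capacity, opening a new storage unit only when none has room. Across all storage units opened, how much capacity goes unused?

105

Sorted descending: 34, 33, 33, 33, 32, 32, 29, 28, 28, 14, 12, 10, 9, 8, 6, 4.
Put 34 ft³ in storage unit 1; 16 ft³ remain.
Put 33 ft³ in storage unit 2; 17 ft³ remain.
Put 33 ft³ in storage unit 3; 17 ft³ remain.
Put 33 ft³ in storage unit 4; 17 ft³ remain.
Put 32 ft³ in storage unit 5; 18 ft³ remain.
Put 32 ft³ in storage unit 6; 18 ft³ remain.
Put 29 ft³ in storage unit 7; 21 ft³ remain.
Put 28 ft³ in storage unit 8; 22 ft³ remain.
Put 28 ft³ in storage unit 9; 22 ft³ remain.
Put 14 ft³ in storage unit 1; 2 ft³ remain.
Put 12 ft³ in storage unit 2; 5 ft³ remain.
Put 10 ft³ in storage unit 3; 7 ft³ remain.
Put 9 ft³ in storage unit 4; 8 ft³ remain.
Put 8 ft³ in storage unit 4; 0 ft³ remain.
Put 6 ft³ in storage unit 3; 1 ft³ remain.
Put 4 ft³ in storage unit 2; 1 ft³ remain.
9 storage units × 50 ft³ = 450 ft³; used 345 ft³; unused 105 ft³.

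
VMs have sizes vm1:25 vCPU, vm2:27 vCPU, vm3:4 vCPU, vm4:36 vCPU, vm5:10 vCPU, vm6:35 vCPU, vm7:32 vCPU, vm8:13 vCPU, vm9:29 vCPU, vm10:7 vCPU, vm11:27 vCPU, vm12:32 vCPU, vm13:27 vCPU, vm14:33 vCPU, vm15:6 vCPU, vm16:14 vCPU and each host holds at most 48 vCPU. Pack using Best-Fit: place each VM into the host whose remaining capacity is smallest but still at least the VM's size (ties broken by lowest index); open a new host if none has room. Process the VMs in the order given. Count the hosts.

10

Put vm1 (25 vCPU) in host 1; 23 vCPU remain.
Put vm2 (27 vCPU) in host 2; 21 vCPU remain.
Put vm3 (4 vCPU) in host 2; 17 vCPU remain.
Put vm4 (36 vCPU) in host 3; 12 vCPU remain.
Put vm5 (10 vCPU) in host 3; 2 vCPU remain.
Put vm6 (35 vCPU) in host 4; 13 vCPU remain.
Put vm7 (32 vCPU) in host 5; 16 vCPU remain.
Put vm8 (13 vCPU) in host 4; 0 vCPU remain.
Put vm9 (29 vCPU) in host 6; 19 vCPU remain.
Put vm10 (7 vCPU) in host 5; 9 vCPU remain.
Put vm11 (27 vCPU) in host 7; 21 vCPU remain.
Put vm12 (32 vCPU) in host 8; 16 vCPU remain.
Put vm13 (27 vCPU) in host 9; 21 vCPU remain.
Put vm14 (33 vCPU) in host 10; 15 vCPU remain.
Put vm15 (6 vCPU) in host 5; 3 vCPU remain.
Put vm16 (14 vCPU) in host 10; 1 vCPU remain.
Final hosts: [25] [27,4] [36,10] [35,13] [32,7,6] [29] [27] [32] [27] [33,14].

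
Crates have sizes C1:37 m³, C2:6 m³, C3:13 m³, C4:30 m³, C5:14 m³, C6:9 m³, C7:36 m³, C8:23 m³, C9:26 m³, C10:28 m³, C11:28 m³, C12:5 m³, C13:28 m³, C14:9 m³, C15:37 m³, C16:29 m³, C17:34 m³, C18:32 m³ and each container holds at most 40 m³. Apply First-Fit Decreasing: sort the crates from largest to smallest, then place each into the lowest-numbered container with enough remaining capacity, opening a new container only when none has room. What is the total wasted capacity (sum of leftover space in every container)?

56

Sorted descending: 37, 37, 36, 34, 32, 30, 29, 28, 28, 28, 26, 23, 14, 13, 9, 9, 6, 5.
container 1: place 37 m³, 3 m³ left
container 2: place 37 m³, 3 m³ left
container 3: place 36 m³, 4 m³ left
container 4: place 34 m³, 6 m³ left
container 5: place 32 m³, 8 m³ left
container 6: place 30 m³, 10 m³ left
container 7: place 29 m³, 11 m³ left
container 8: place 28 m³, 12 m³ left
container 9: place 28 m³, 12 m³ left
container 10: place 28 m³, 12 m³ left
container 11: place 26 m³, 14 m³ left
container 12: place 23 m³, 17 m³ left
container 11: place 14 m³, 0 m³ left
container 12: place 13 m³, 4 m³ left
container 6: place 9 m³, 1 m³ left
container 7: place 9 m³, 2 m³ left
container 4: place 6 m³, 0 m³ left
container 5: place 5 m³, 3 m³ left
12 containers × 40 m³ = 480 m³; used 424 m³; unused 56 m³.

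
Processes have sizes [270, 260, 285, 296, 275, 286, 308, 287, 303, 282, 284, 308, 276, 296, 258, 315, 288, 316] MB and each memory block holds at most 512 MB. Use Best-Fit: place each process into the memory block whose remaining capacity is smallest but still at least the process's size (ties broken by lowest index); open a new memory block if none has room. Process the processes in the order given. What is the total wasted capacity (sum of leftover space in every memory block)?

4023

270 MB → memory block 1 (remaining 242 MB)
260 MB → memory block 2 (remaining 252 MB)
285 MB → memory block 3 (remaining 227 MB)
296 MB → memory block 4 (remaining 216 MB)
275 MB → memory block 5 (remaining 237 MB)
286 MB → memory block 6 (remaining 226 MB)
308 MB → memory block 7 (remaining 204 MB)
287 MB → memory block 8 (remaining 225 MB)
303 MB → memory block 9 (remaining 209 MB)
282 MB → memory block 10 (remaining 230 MB)
284 MB → memory block 11 (remaining 228 MB)
308 MB → memory block 12 (remaining 204 MB)
276 MB → memory block 13 (remaining 236 MB)
296 MB → memory block 14 (remaining 216 MB)
258 MB → memory block 15 (remaining 254 MB)
315 MB → memory block 16 (remaining 197 MB)
288 MB → memory block 17 (remaining 224 MB)
316 MB → memory block 18 (remaining 196 MB)
18 memory blocks × 512 MB = 9216 MB; used 5193 MB; unused 4023 MB.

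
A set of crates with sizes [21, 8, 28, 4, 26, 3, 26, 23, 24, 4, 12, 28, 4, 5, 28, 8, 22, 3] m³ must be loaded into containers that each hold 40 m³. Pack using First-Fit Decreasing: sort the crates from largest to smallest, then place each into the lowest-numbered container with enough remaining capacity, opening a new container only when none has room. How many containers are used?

Sorted descending: 28, 28, 28, 26, 26, 24, 23, 22, 21, 12, 8, 8, 5, 4, 4, 4, 3, 3.
container 1: place 28 m³, 12 m³ left
container 2: place 28 m³, 12 m³ left
container 3: place 28 m³, 12 m³ left
container 4: place 26 m³, 14 m³ left
container 5: place 26 m³, 14 m³ left
container 6: place 24 m³, 16 m³ left
container 7: place 23 m³, 17 m³ left
container 8: place 22 m³, 18 m³ left
container 9: place 21 m³, 19 m³ left
container 1: place 12 m³, 0 m³ left
container 2: place 8 m³, 4 m³ left
container 3: place 8 m³, 4 m³ left
container 4: place 5 m³, 9 m³ left
container 2: place 4 m³, 0 m³ left
container 3: place 4 m³, 0 m³ left
container 4: place 4 m³, 5 m³ left
container 4: place 3 m³, 2 m³ left
container 5: place 3 m³, 11 m³ left

9 containers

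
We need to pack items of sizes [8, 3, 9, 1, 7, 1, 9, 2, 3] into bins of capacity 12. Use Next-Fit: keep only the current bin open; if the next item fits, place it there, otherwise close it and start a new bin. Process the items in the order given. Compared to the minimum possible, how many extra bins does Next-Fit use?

1

Next-Fit: [8,3] [9,1] [7,1] [9,2] [3] → 5 bins.
Total size 43; any packing needs at least ⌈43/12⌉ = 4 bins.
An optimal packing achieves that bound: [9,3] [9,3] [8,2,1,1] [7] → 4 bins.
Excess: 5 − 4 = 1.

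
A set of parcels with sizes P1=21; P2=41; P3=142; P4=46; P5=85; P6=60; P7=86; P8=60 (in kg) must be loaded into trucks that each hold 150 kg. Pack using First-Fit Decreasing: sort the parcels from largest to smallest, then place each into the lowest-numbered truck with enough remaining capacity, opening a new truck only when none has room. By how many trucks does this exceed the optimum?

0

First-Fit Decreasing: [142] [86,60] [85,60] [46,41,21] → 4 trucks.
Total size 541 kg; any packing needs at least ⌈541/150⌉ = 4 trucks.
So 4 is already optimal.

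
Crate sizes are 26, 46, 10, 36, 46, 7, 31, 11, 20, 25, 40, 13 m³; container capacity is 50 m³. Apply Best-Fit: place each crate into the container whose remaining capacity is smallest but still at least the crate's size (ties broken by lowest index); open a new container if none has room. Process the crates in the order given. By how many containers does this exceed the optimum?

0

Best-Fit: [26,10,7] [46] [36,11] [46] [31,13] [20,25] [40] → 7 containers.
Total size 311 m³; any packing needs at least ⌈311/50⌉ = 7 containers.
So 7 is already optimal.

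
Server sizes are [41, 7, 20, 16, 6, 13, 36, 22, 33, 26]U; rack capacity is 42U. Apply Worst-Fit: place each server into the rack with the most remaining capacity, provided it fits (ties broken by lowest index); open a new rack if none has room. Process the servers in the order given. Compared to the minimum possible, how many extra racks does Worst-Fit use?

1

Worst-Fit: [41] [7,20] [16,6,13] [36] [22] [33] [26] → 7 racks.
Total size 220U; any packing needs at least ⌈220/42⌉ = 6 racks.
An optimal packing achieves that bound: [41] [36,6] [33,7] [26,16] [22,20] [13] → 6 racks.
Excess: 7 − 6 = 1.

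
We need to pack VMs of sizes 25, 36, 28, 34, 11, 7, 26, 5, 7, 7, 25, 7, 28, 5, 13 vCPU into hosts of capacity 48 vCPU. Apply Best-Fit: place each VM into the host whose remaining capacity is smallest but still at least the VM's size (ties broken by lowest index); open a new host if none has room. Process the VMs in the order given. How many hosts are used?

7

Put 25 vCPU in host 1; 23 vCPU remain.
Put 36 vCPU in host 2; 12 vCPU remain.
Put 28 vCPU in host 3; 20 vCPU remain.
Put 34 vCPU in host 4; 14 vCPU remain.
Put 11 vCPU in host 2; 1 vCPU remain.
Put 7 vCPU in host 4; 7 vCPU remain.
Put 26 vCPU in host 5; 22 vCPU remain.
Put 5 vCPU in host 4; 2 vCPU remain.
Put 7 vCPU in host 3; 13 vCPU remain.
Put 7 vCPU in host 3; 6 vCPU remain.
Put 25 vCPU in host 6; 23 vCPU remain.
Put 7 vCPU in host 5; 15 vCPU remain.
Put 28 vCPU in host 7; 20 vCPU remain.
Put 5 vCPU in host 3; 1 vCPU remain.
Put 13 vCPU in host 5; 2 vCPU remain.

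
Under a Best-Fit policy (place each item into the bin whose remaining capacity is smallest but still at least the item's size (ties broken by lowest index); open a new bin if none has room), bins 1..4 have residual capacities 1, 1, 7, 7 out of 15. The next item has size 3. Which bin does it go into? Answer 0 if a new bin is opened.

3

Bins with room: bin 3 (7), bin 4 (7).
Tightest fit is bin 3 with 7 free.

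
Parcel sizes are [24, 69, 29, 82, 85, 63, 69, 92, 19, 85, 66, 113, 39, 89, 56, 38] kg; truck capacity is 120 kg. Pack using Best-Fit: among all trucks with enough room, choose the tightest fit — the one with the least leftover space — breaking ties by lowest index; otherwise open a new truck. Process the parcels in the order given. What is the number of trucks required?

10 trucks

24 kg → truck 1 (remaining 96 kg)
69 kg → truck 1 (remaining 27 kg)
29 kg → truck 2 (remaining 91 kg)
82 kg → truck 2 (remaining 9 kg)
85 kg → truck 3 (remaining 35 kg)
63 kg → truck 4 (remaining 57 kg)
69 kg → truck 5 (remaining 51 kg)
92 kg → truck 6 (remaining 28 kg)
19 kg → truck 1 (remaining 8 kg)
85 kg → truck 7 (remaining 35 kg)
66 kg → truck 8 (remaining 54 kg)
113 kg → truck 9 (remaining 7 kg)
39 kg → truck 5 (remaining 12 kg)
89 kg → truck 10 (remaining 31 kg)
56 kg → truck 4 (remaining 1 kg)
38 kg → truck 8 (remaining 16 kg)
Final trucks: [24,69,19] [29,82] [85] [63,56] [69,39] [92] [85] [66,38] [113] [89].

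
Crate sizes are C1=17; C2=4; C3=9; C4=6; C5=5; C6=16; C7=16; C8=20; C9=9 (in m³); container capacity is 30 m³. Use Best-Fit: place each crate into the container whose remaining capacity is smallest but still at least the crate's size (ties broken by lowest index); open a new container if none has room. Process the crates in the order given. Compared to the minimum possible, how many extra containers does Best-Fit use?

0

Best-Fit: [17,4,9] [6,5,16] [16] [20,9] → 4 containers.
Total size 102 m³; any packing needs at least ⌈102/30⌉ = 4 containers.
So 4 is already optimal.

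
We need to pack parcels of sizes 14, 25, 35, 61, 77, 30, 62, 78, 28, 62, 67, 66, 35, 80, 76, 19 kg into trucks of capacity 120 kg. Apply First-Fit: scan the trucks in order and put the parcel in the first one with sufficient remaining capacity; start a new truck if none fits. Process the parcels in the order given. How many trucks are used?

10 trucks

Put 14 kg in truck 1; 106 kg remain.
Put 25 kg in truck 1; 81 kg remain.
Put 35 kg in truck 1; 46 kg remain.
Put 61 kg in truck 2; 59 kg remain.
Put 77 kg in truck 3; 43 kg remain.
Put 30 kg in truck 1; 16 kg remain.
Put 62 kg in truck 4; 58 kg remain.
Put 78 kg in truck 5; 42 kg remain.
Put 28 kg in truck 2; 31 kg remain.
Put 62 kg in truck 6; 58 kg remain.
Put 67 kg in truck 7; 53 kg remain.
Put 66 kg in truck 8; 54 kg remain.
Put 35 kg in truck 3; 8 kg remain.
Put 80 kg in truck 9; 40 kg remain.
Put 76 kg in truck 10; 44 kg remain.
Put 19 kg in truck 2; 12 kg remain.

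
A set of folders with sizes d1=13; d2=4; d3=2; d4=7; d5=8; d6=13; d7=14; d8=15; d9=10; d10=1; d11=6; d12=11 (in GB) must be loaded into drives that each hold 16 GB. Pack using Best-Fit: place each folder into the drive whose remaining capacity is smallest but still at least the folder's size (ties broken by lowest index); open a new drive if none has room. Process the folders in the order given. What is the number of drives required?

d1 (13 GB) → drive 1 (remaining 3 GB)
d2 (4 GB) → drive 2 (remaining 12 GB)
d3 (2 GB) → drive 1 (remaining 1 GB)
d4 (7 GB) → drive 2 (remaining 5 GB)
d5 (8 GB) → drive 3 (remaining 8 GB)
d6 (13 GB) → drive 4 (remaining 3 GB)
d7 (14 GB) → drive 5 (remaining 2 GB)
d8 (15 GB) → drive 6 (remaining 1 GB)
d9 (10 GB) → drive 7 (remaining 6 GB)
d10 (1 GB) → drive 1 (remaining 0 GB)
d11 (6 GB) → drive 7 (remaining 0 GB)
d12 (11 GB) → drive 8 (remaining 5 GB)
Final drives: [13,2,1] [4,7] [8] [13] [14] [15] [10,6] [11].

8 drives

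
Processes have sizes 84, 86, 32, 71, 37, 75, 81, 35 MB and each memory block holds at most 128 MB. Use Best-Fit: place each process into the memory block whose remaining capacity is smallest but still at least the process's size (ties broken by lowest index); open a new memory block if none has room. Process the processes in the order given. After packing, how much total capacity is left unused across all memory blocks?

memory block 1: place 84 MB, 44 MB left
memory block 2: place 86 MB, 42 MB left
memory block 2: place 32 MB, 10 MB left
memory block 3: place 71 MB, 57 MB left
memory block 1: place 37 MB, 7 MB left
memory block 4: place 75 MB, 53 MB left
memory block 5: place 81 MB, 47 MB left
memory block 5: place 35 MB, 12 MB left
5 memory blocks × 128 MB = 640 MB; used 501 MB; unused 139 MB.

139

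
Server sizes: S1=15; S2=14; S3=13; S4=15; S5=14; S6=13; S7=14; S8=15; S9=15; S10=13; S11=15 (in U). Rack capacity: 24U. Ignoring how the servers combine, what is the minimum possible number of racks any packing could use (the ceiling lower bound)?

Total size = 15 + 14 + 13 + 15 + 14 + 13 + 14 + 15 + 15 + 13 + 15 = 156U.
⌈156 / 24⌉ = 7.

7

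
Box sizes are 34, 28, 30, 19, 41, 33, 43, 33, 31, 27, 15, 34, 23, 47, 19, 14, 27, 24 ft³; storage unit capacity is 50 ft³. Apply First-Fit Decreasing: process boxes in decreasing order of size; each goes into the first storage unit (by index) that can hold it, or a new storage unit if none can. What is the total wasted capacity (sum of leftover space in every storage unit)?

Sorted descending: 47, 43, 41, 34, 34, 33, 33, 31, 30, 28, 27, 27, 24, 23, 19, 19, 15, 14.
storage unit 1: place 47 ft³, 3 ft³ left
storage unit 2: place 43 ft³, 7 ft³ left
storage unit 3: place 41 ft³, 9 ft³ left
storage unit 4: place 34 ft³, 16 ft³ left
storage unit 5: place 34 ft³, 16 ft³ left
storage unit 6: place 33 ft³, 17 ft³ left
storage unit 7: place 33 ft³, 17 ft³ left
storage unit 8: place 31 ft³, 19 ft³ left
storage unit 9: place 30 ft³, 20 ft³ left
storage unit 10: place 28 ft³, 22 ft³ left
storage unit 11: place 27 ft³, 23 ft³ left
storage unit 12: place 27 ft³, 23 ft³ left
storage unit 13: place 24 ft³, 26 ft³ left
storage unit 11: place 23 ft³, 0 ft³ left
storage unit 8: place 19 ft³, 0 ft³ left
storage unit 9: place 19 ft³, 1 ft³ left
storage unit 4: place 15 ft³, 1 ft³ left
storage unit 5: place 14 ft³, 2 ft³ left
13 storage units × 50 ft³ = 650 ft³; used 522 ft³; unused 128 ft³.

128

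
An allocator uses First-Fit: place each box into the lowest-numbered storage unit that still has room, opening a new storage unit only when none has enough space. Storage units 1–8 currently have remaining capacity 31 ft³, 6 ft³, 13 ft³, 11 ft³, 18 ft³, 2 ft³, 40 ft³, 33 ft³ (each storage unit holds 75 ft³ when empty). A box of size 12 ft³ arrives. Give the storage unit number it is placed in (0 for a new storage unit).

Storage units with room: storage unit 1 (31 ft³), storage unit 3 (13 ft³), storage unit 5 (18 ft³), storage unit 7 (40 ft³), storage unit 8 (33 ft³).
The first with room is storage unit 1.

1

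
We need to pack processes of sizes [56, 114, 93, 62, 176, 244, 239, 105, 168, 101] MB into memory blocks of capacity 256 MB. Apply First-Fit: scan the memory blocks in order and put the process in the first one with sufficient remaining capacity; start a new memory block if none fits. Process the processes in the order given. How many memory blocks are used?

56 MB → memory block 1 (remaining 200 MB)
114 MB → memory block 1 (remaining 86 MB)
93 MB → memory block 2 (remaining 163 MB)
62 MB → memory block 1 (remaining 24 MB)
176 MB → memory block 3 (remaining 80 MB)
244 MB → memory block 4 (remaining 12 MB)
239 MB → memory block 5 (remaining 17 MB)
105 MB → memory block 2 (remaining 58 MB)
168 MB → memory block 6 (remaining 88 MB)
101 MB → memory block 7 (remaining 155 MB)

7 memory blocks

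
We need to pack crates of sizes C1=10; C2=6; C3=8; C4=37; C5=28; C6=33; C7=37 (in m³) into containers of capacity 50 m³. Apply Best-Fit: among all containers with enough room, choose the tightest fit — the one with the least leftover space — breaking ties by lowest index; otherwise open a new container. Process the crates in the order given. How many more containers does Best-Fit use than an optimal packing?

Best-Fit: [10,6,8] [37] [28] [33] [37] → 5 containers.
Total size 159 m³; any packing needs at least ⌈159/50⌉ = 4 containers.
An optimal packing achieves that bound: [37,10] [37,8] [33,6] [28] → 4 containers.
Excess: 5 − 4 = 1.

1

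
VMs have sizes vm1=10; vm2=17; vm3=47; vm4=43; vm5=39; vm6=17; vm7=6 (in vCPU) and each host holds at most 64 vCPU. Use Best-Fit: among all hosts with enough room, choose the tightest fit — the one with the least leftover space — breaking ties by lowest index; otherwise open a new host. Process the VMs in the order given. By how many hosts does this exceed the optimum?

Best-Fit: [10,17] [47,17] [43,6] [39] → 4 hosts.
Total size 179 vCPU; any packing needs at least ⌈179/64⌉ = 3 hosts.
An optimal packing achieves that bound: [47,17] [43,17] [39,10,6] → 3 hosts.
Excess: 4 − 3 = 1.

1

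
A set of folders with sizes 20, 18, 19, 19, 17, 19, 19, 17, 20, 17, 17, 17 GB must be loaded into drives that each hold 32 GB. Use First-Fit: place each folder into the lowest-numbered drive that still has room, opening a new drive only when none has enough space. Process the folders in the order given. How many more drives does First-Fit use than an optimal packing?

First-Fit: [20] [18] [19] [19] [17] [19] [19] [17] [20] [17] [17] [17] → 12 drives.
12 folders exceed 16 GB (half the capacity), and no two of those can share a drive, so at least 12 drives are needed.
So 12 is already optimal.

0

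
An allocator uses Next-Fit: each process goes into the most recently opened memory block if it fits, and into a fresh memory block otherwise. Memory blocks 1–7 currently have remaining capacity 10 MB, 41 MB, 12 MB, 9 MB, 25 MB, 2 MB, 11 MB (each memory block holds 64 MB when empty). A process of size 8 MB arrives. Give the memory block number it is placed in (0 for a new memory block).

7

Next-Fit only looks at memory block 7, which has 11 MB free.
8 MB fits there.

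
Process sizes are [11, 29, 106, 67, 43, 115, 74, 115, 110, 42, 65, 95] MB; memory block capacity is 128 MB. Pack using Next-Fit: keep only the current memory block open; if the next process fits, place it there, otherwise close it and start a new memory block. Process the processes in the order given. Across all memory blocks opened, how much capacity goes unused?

11 MB → memory block 1 (remaining 117 MB)
29 MB → memory block 1 (remaining 88 MB)
106 MB → memory block 2 (remaining 22 MB)
67 MB → memory block 3 (remaining 61 MB)
43 MB → memory block 3 (remaining 18 MB)
115 MB → memory block 4 (remaining 13 MB)
74 MB → memory block 5 (remaining 54 MB)
115 MB → memory block 6 (remaining 13 MB)
110 MB → memory block 7 (remaining 18 MB)
42 MB → memory block 8 (remaining 86 MB)
65 MB → memory block 8 (remaining 21 MB)
95 MB → memory block 9 (remaining 33 MB)
9 memory blocks × 128 MB = 1152 MB; used 872 MB; unused 280 MB.

280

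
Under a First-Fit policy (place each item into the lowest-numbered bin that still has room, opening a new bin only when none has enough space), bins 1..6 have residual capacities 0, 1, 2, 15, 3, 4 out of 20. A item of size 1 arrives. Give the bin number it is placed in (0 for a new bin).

Bins with room: bin 2 (1), bin 3 (2), bin 4 (15), bin 5 (3), bin 6 (4).
The first with room is bin 2.

2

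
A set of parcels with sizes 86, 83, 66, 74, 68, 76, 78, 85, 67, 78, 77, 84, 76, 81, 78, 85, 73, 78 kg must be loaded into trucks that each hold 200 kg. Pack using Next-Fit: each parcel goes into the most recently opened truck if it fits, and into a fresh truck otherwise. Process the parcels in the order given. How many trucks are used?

truck 1: place 86 kg, 114 kg left
truck 1: place 83 kg, 31 kg left
truck 2: place 66 kg, 134 kg left
truck 2: place 74 kg, 60 kg left
truck 3: place 68 kg, 132 kg left
truck 3: place 76 kg, 56 kg left
truck 4: place 78 kg, 122 kg left
truck 4: place 85 kg, 37 kg left
truck 5: place 67 kg, 133 kg left
truck 5: place 78 kg, 55 kg left
truck 6: place 77 kg, 123 kg left
truck 6: place 84 kg, 39 kg left
truck 7: place 76 kg, 124 kg left
truck 7: place 81 kg, 43 kg left
truck 8: place 78 kg, 122 kg left
truck 8: place 85 kg, 37 kg left
truck 9: place 73 kg, 127 kg left
truck 9: place 78 kg, 49 kg left
Final trucks: [86,83] [66,74] [68,76] [78,85] [67,78] [77,84] [76,81] [78,85] [73,78].

9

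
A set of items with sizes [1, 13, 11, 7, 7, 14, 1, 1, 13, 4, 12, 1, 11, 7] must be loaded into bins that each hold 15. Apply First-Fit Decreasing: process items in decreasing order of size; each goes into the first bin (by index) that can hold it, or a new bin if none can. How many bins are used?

Sorted descending: 14, 13, 13, 12, 11, 11, 7, 7, 7, 4, 1, 1, 1, 1.
14 → bin 1 (remaining 1)
13 → bin 2 (remaining 2)
13 → bin 3 (remaining 2)
12 → bin 4 (remaining 3)
11 → bin 5 (remaining 4)
11 → bin 6 (remaining 4)
7 → bin 7 (remaining 8)
7 → bin 7 (remaining 1)
7 → bin 8 (remaining 8)
4 → bin 5 (remaining 0)
1 → bin 1 (remaining 0)
1 → bin 2 (remaining 1)
1 → bin 2 (remaining 0)
1 → bin 3 (remaining 1)

8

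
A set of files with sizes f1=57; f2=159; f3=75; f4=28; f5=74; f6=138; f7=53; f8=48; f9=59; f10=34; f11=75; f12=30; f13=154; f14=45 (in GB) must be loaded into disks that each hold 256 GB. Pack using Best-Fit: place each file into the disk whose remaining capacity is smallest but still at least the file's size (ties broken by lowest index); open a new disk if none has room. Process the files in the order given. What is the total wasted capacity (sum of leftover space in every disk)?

Put f1 (57 GB) in disk 1; 199 GB remain.
Put f2 (159 GB) in disk 1; 40 GB remain.
Put f3 (75 GB) in disk 2; 181 GB remain.
Put f4 (28 GB) in disk 1; 12 GB remain.
Put f5 (74 GB) in disk 2; 107 GB remain.
Put f6 (138 GB) in disk 3; 118 GB remain.
Put f7 (53 GB) in disk 2; 54 GB remain.
Put f8 (48 GB) in disk 2; 6 GB remain.
Put f9 (59 GB) in disk 3; 59 GB remain.
Put f10 (34 GB) in disk 3; 25 GB remain.
Put f11 (75 GB) in disk 4; 181 GB remain.
Put f12 (30 GB) in disk 4; 151 GB remain.
Put f13 (154 GB) in disk 5; 102 GB remain.
Put f14 (45 GB) in disk 5; 57 GB remain.
5 disks × 256 GB = 1280 GB; used 1029 GB; unused 251 GB.

251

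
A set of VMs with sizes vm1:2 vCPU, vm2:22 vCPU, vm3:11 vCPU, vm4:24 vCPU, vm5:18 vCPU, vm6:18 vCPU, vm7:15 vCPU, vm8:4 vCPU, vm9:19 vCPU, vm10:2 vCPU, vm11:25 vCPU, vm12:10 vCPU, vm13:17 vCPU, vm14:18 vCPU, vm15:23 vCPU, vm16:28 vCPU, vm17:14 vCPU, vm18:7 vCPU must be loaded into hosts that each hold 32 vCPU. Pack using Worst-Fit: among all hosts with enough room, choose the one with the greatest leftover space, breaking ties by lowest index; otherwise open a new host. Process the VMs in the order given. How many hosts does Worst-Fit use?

host 1: place vm1 (2 vCPU), 30 vCPU left
host 1: place vm2 (22 vCPU), 8 vCPU left
host 2: place vm3 (11 vCPU), 21 vCPU left
host 3: place vm4 (24 vCPU), 8 vCPU left
host 2: place vm5 (18 vCPU), 3 vCPU left
host 4: place vm6 (18 vCPU), 14 vCPU left
host 5: place vm7 (15 vCPU), 17 vCPU left
host 5: place vm8 (4 vCPU), 13 vCPU left
host 6: place vm9 (19 vCPU), 13 vCPU left
host 4: place vm10 (2 vCPU), 12 vCPU left
host 7: place vm11 (25 vCPU), 7 vCPU left
host 5: place vm12 (10 vCPU), 3 vCPU left
host 8: place vm13 (17 vCPU), 15 vCPU left
host 9: place vm14 (18 vCPU), 14 vCPU left
host 10: place vm15 (23 vCPU), 9 vCPU left
host 11: place vm16 (28 vCPU), 4 vCPU left
host 8: place vm17 (14 vCPU), 1 vCPU left
host 9: place vm18 (7 vCPU), 7 vCPU left

11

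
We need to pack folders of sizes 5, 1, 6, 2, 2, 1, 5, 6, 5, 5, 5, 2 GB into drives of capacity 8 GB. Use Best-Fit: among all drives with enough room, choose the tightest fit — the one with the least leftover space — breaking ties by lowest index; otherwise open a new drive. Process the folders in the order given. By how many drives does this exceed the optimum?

0

Best-Fit: [5,1,2] [6,2] [1,5,2] [6] [5] [5] [5] → 7 drives.
7 folders exceed 4 GB (half the capacity), and no two of those can share a drive, so at least 7 drives are needed.
So 7 is already optimal.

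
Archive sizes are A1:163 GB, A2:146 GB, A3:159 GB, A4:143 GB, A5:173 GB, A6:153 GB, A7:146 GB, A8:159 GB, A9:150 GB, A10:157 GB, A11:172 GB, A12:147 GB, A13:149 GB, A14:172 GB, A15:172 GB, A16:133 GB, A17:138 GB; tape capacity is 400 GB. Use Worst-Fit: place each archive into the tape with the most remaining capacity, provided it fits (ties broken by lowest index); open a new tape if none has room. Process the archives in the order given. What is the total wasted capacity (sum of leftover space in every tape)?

A1 (163 GB) → tape 1 (remaining 237 GB)
A2 (146 GB) → tape 1 (remaining 91 GB)
A3 (159 GB) → tape 2 (remaining 241 GB)
A4 (143 GB) → tape 2 (remaining 98 GB)
A5 (173 GB) → tape 3 (remaining 227 GB)
A6 (153 GB) → tape 3 (remaining 74 GB)
A7 (146 GB) → tape 4 (remaining 254 GB)
A8 (159 GB) → tape 4 (remaining 95 GB)
A9 (150 GB) → tape 5 (remaining 250 GB)
A10 (157 GB) → tape 5 (remaining 93 GB)
A11 (172 GB) → tape 6 (remaining 228 GB)
A12 (147 GB) → tape 6 (remaining 81 GB)
A13 (149 GB) → tape 7 (remaining 251 GB)
A14 (172 GB) → tape 7 (remaining 79 GB)
A15 (172 GB) → tape 8 (remaining 228 GB)
A16 (133 GB) → tape 8 (remaining 95 GB)
A17 (138 GB) → tape 9 (remaining 262 GB)
9 tapes × 400 GB = 3600 GB; used 2632 GB; unused 968 GB.

968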